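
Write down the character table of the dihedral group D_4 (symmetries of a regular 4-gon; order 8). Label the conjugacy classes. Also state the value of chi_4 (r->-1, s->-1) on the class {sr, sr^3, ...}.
Conjugacy classes: {e} of size 1, {r^2} of size 1, {r^1, r^3} of size 2, {s, sr^2, ...} of size 2, {sr, sr^3, ...} of size 2.
Character table:
  irrep \ class              {e} (size 1)  {r^2} (size 1)  {r^1, r^3} (size 2)  {s, sr^2, ...} (size 2)  {sr, sr^3, ...} (size 2)
  chi_1 (triv)               1             1               1                    1                        1                       
  chi_2 (sign: r->1, s->-1)  1             1               1                    -1                       -1                      
  chi_3 (r->-1, s->1)        1             1               -1                   1                        -1                      
  chi_4 (r->-1, s->-1)       1             1               -1                   -1                       1                       
  chi_5 (2d, j=1)            2             -2              0                    0                        0                       

Spot check: chi_4 (r->-1, s->-1) on {sr, sr^3, ...} = 1.

Justification: D_4 has order 2*4 = 8 with 5 conjugacy classes, hence 5 irreducibles. Sum of squared dims 1 + 1 + 1 + 1 + 4 = 8 = |G|. Linear characters come from the abelianisation; the 2-dimensional irreps have character r^k -> 2*cos(2*pi*j*k/4), reflections -> 0.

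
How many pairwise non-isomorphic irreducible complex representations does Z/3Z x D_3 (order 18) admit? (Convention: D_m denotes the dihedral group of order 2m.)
9

Details: The number of irreducible complex representations of a finite group equals its number of conjugacy classes. For a direct product, #classes(G x H) = #classes(G) * #classes(H). Z/3Z has 3 classes (abelian), D_3 has 3 classes, so 3 * 3 = 9, so Z/3Z x D_3 (order 18) has exactly 9 irreducible complex representations.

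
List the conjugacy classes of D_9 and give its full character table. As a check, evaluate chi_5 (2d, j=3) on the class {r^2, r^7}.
Conjugacy classes: {e} of size 1, {r^1, r^8} of size 2, {r^2, r^7} of size 2, {r^3, r^6} of size 2, {r^4, r^5} of size 2, {s, sr, ..., sr^8} of size 9.
Character table:
  irrep \ class              {e} (size 1)  {r^1, r^8} (size 2)  {r^2, r^7} (size 2)  {r^3, r^6} (size 2)  {r^4, r^5} (size 2)  {s, sr, ..., sr^8} (size 9)
  chi_1 (triv)               1             1                    1                    1                    1                    1                          
  chi_2 (sign: r->1, s->-1)  1             1                    1                    1                    1                    -1                         
  chi_3 (2d, j=1)            2             2*cos(2*pi/9)        2*cos(4*pi/9)        -1                   -2*cos(pi/9)         0                          
  chi_4 (2d, j=2)            2             2*cos(4*pi/9)        -2*cos(pi/9)         -1                   2*cos(2*pi/9)        0                          
  chi_5 (2d, j=3)            2             -1                   -1                   2                    -1                   0                          
  chi_6 (2d, j=4)            2             -2*cos(pi/9)         2*cos(2*pi/9)        -1                   2*cos(4*pi/9)        0                          

Spot check: chi_5 (2d, j=3) on {r^2, r^7} = -1.

Proof sketch: D_9 has order 2*9 = 18 with 6 conjugacy classes, hence 6 irreducibles. Sum of squared dims 1 + 1 + 4 + 4 + 4 + 4 = 18 = |G|. Linear characters come from the abelianisation; the 2-dimensional irreps have character r^k -> 2*cos(2*pi*j*k/9), reflections -> 0.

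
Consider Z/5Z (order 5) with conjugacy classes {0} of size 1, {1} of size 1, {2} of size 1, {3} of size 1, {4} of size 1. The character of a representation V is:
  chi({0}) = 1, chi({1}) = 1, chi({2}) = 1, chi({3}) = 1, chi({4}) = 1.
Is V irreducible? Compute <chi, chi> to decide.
Irreducible: <chi, chi> = 1.

Derivation: <chi, chi> = (1/|G|) sum_C |C| * |chi(C)|^2 = (1/5)[1*|1|^2 + 1*|1|^2 + 1*|1|^2 + 1*|1|^2 + 1*|1|^2]
  = (1/5)[(1) + (1) + (1) + (1) + (1)] = 5/5 = 1.
(Exp terms are combined using exp(i*s)*conj(exp(i*t)) = exp(i*(s-t)), and sums of them are collapsed using the identity that for every m > 1 the m distinct m-th roots of unity sum to 0, e.g. 1 + exp(2*I*pi/3) + exp(-2*I*pi/3) = 0.)
A character is irreducible iff <chi, chi> = 1, so this representation is irreducible.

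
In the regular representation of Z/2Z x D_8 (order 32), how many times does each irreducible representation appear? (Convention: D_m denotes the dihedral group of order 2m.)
Each irreducible V_i of dimension d_i appears with multiplicity d_i, i.e. rho_reg = (direct sum over all irreducibles V_i) d_i V_i. The irreducible dimensions for Z/2Z x D_8 are 1, 1, 1, 1, 1, 1, 1, 1, 2, 2, 2, 2, 2, 2: 8 irreducibles of dimension 1, each with multiplicity 1; 6 irreducibles of dimension 2, each with multiplicity 2. Total dimension 8*1*1 + 6*2*2 = 32 = |G|.

Proof sketch: General theorem: in the regular representation of a finite group G, each irreducible appears with multiplicity equal to its dimension. Check: dim(rho_reg) = sum d_i^2 = 1 + 1 + 1 + 1 + 1 + 1 + 1 + 1 + 4 + 4 + 4 + 4 + 4 + 4 = 32 = |G|.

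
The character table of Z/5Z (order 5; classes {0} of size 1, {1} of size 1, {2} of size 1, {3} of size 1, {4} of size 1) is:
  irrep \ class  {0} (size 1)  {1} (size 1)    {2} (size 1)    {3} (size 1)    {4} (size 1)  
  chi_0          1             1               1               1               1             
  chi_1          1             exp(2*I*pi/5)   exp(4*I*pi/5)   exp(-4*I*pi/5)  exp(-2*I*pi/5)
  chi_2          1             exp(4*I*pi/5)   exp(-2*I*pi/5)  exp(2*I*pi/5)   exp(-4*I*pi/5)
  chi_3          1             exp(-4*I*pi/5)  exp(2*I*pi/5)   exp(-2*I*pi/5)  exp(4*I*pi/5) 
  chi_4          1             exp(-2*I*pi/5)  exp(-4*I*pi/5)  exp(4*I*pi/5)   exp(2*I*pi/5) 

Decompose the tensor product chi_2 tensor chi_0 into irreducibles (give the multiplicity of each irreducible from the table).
chi_2 tensor chi_0 = chi_2 (all other irreducibles have multiplicity 0).

Solution. The character of a tensor product is the pointwise product (chi_2 * chi_0)(C) = chi_2(C) * chi_0(C):
  {0}: (1)*(1), {1}: (exp(4*I*pi/5))*(1), {2}: (exp(-2*I*pi/5))*(1), {3}: (exp(2*I*pi/5))*(1), {4}: (exp(-4*I*pi/5))*(1)
so (chi_2 * chi_0) takes values
  {0} -> 1, {1} -> exp(4*I*pi/5), {2} -> exp(-2*I*pi/5), {3} -> exp(2*I*pi/5), {4} -> exp(-4*I*pi/5).
Now take the inner product of this character with each irreducible chi from the table, <chi_2*chi_0, chi> = (1/5) sum_C |C| (chi_2*chi_0)(C) conj(chi(C)):
  <chi_2*chi_0, chi_0> = (1/5)[1*(1)*conj(1) + 1*(exp(4*I*pi/5))*conj(1) + 1*(exp(-2*I*pi/5))*conj(1) + 1*(exp(2*I*pi/5))*conj(1) + 1*(exp(-4*I*pi/5))*conj(1)]
      = (1/5)[(1) + (exp(4*I*pi/5)) + (exp(-2*I*pi/5)) + (exp(2*I*pi/5)) + (exp(-4*I*pi/5))] = 0/5 = 0
  <chi_2*chi_0, chi_1> = (1/5)[1*(1)*conj(1) + 1*(exp(4*I*pi/5))*conj(exp(2*I*pi/5)) + 1*(exp(-2*I*pi/5))*conj(exp(4*I*pi/5)) + 1*(exp(2*I*pi/5))*conj(exp(-4*I*pi/5)) + 1*(exp(-4*I*pi/5))*conj(exp(-2*I*pi/5))]
      = (1/5)[(1) + (exp(2*I*pi/5)) + (exp(4*I*pi/5)) + (exp(-4*I*pi/5)) + (exp(-2*I*pi/5))] = 0/5 = 0
  <chi_2*chi_0, chi_2> = (1/5)[1*(1)*conj(1) + 1*(exp(4*I*pi/5))*conj(exp(4*I*pi/5)) + 1*(exp(-2*I*pi/5))*conj(exp(-2*I*pi/5)) + 1*(exp(2*I*pi/5))*conj(exp(2*I*pi/5)) + 1*(exp(-4*I*pi/5))*conj(exp(-4*I*pi/5))]
      = (1/5)[(1) + (1) + (1) + (1) + (1)] = 5/5 = 1
  <chi_2*chi_0, chi_3> = (1/5)[1*(1)*conj(1) + 1*(exp(4*I*pi/5))*conj(exp(-4*I*pi/5)) + 1*(exp(-2*I*pi/5))*conj(exp(2*I*pi/5)) + 1*(exp(2*I*pi/5))*conj(exp(-2*I*pi/5)) + 1*(exp(-4*I*pi/5))*conj(exp(4*I*pi/5))]
      = (1/5)[(1) + (exp(-2*I*pi/5)) + (exp(-4*I*pi/5)) + (exp(4*I*pi/5)) + (exp(2*I*pi/5))] = 0/5 = 0
  <chi_2*chi_0, chi_4> = (1/5)[1*(1)*conj(1) + 1*(exp(4*I*pi/5))*conj(exp(-2*I*pi/5)) + 1*(exp(-2*I*pi/5))*conj(exp(-4*I*pi/5)) + 1*(exp(2*I*pi/5))*conj(exp(4*I*pi/5)) + 1*(exp(-4*I*pi/5))*conj(exp(2*I*pi/5))]
      = (1/5)[(1) + (exp(-4*I*pi/5)) + (exp(2*I*pi/5)) + (exp(-2*I*pi/5)) + (exp(4*I*pi/5))] = 0/5 = 0
(Exp terms are combined using exp(i*s)*conj(exp(i*t)) = exp(i*(s-t)), and sums of them are collapsed using the identity that for every m > 1 the m distinct m-th roots of unity sum to 0, e.g. 1 + exp(2*I*pi/3) + exp(-2*I*pi/3) = 0.)
Hence the multiplicities are chi_2: 1. Dimension check: dim(chi_2)*dim(chi_0) = 1*1 = 1 and sum (mult * dim) = 1*1 = 1.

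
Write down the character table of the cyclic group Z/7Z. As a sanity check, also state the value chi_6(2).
Character table of Z/7Z (irreps indexed chi_0,...,chi_6 with chi_k(m) = zeta_7^(k*m), zeta_7 = exp(2*pi*i/7)):
  irrep \ class  {0} (size 1)  {1} (size 1)    {2} (size 1)    {3} (size 1)    {4} (size 1)    {5} (size 1)    {6} (size 1)  
  chi_0          1             1               1               1               1               1               1             
  chi_1          1             exp(2*I*pi/7)   exp(4*I*pi/7)   exp(6*I*pi/7)   exp(-6*I*pi/7)  exp(-4*I*pi/7)  exp(-2*I*pi/7)
  chi_2          1             exp(4*I*pi/7)   exp(-6*I*pi/7)  exp(-2*I*pi/7)  exp(2*I*pi/7)   exp(6*I*pi/7)   exp(-4*I*pi/7)
  chi_3          1             exp(6*I*pi/7)   exp(-2*I*pi/7)  exp(4*I*pi/7)   exp(-4*I*pi/7)  exp(2*I*pi/7)   exp(-6*I*pi/7)
  chi_4          1             exp(-6*I*pi/7)  exp(2*I*pi/7)   exp(-4*I*pi/7)  exp(4*I*pi/7)   exp(-2*I*pi/7)  exp(6*I*pi/7) 
  chi_5          1             exp(-4*I*pi/7)  exp(6*I*pi/7)   exp(2*I*pi/7)   exp(-2*I*pi/7)  exp(-6*I*pi/7)  exp(4*I*pi/7) 
  chi_6          1             exp(-2*I*pi/7)  exp(-4*I*pi/7)  exp(-6*I*pi/7)  exp(6*I*pi/7)   exp(4*I*pi/7)   exp(2*I*pi/7) 

Spot check: chi_6(2) = zeta_7^(6*2) = zeta_7^12 = exp(-4*I*pi/7).

Derivation: Z/7Z is abelian, so all 7 irreducible complex representations are 1-dimensional. They are given by chi_k(m) = zeta_7^(k*m) for k = 0,...,6. Row orthogonality: sum_m chi_k(m) conj(chi_l(m)) = 7 * [k = l].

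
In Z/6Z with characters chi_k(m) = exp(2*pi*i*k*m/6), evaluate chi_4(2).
chi_4(2) = zeta_6^8 = exp(2*I*pi/3)

Solution. chi_4(2) = zeta_6^(4*2) = zeta_6^8. Since zeta_6^6 = 1, this equals zeta_6^2 = exp(2*pi*i*2/6) = exp(2*I*pi/3).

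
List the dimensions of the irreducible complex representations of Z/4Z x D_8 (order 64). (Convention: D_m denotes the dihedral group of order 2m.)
Dimensions: 1, 1, 1, 1, 1, 1, 1, 1, 1, 1, 1, 1, 1, 1, 1, 1, 2, 2, 2, 2, 2, 2, 2, 2, 2, 2, 2, 2

Details: There are 28 irreducibles (= number of conjugacy classes). Their dimensions d_i satisfy sum d_i^2 = |G| = 64: 1 + 1 + 1 + 1 + 1 + 1 + 1 + 1 + 1 + 1 + 1 + 1 + 1 + 1 + 1 + 1 + 4 + 4 + 4 + 4 + 4 + 4 + 4 + 4 + 4 + 4 + 4 + 4 = 64. (For the product with Z/4Z: each of the 4 1-dim characters of Z/4Z tensors with each irrep of D_8, giving 4 copies of each D_8-dimension.)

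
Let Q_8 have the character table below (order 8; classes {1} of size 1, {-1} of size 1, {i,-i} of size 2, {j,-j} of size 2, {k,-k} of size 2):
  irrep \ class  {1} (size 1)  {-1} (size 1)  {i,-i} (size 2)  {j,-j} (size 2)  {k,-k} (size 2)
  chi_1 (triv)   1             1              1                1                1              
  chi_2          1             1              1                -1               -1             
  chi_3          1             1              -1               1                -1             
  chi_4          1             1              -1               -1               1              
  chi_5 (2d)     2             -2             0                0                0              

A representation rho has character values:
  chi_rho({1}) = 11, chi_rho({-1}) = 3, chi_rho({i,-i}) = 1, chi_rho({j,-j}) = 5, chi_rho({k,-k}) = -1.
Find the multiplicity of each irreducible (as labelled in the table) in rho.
Multiplicities: chi_1: 3, chi_2: 1, chi_3: 3, chi_4: 0, chi_5: 2.

Details: Use <chi_rho, chi> = (1/|G|) sum_C |C| * chi_rho(C) * conj(chi(C)) with |G| = 8 for each irreducible chi in the table:
  <chi_rho, chi_1> = (1/8)[1*(11)*conj(1) + 1*(3)*conj(1) + 2*(1)*conj(1) + 2*(5)*conj(1) + 2*(-1)*conj(1)]
      = (1/8)[(11) + (3) + (2) + (10) + (-2)] = 24/8 = 3
  <chi_rho, chi_2> = (1/8)[1*(11)*conj(1) + 1*(3)*conj(1) + 2*(1)*conj(1) + 2*(5)*conj(-1) + 2*(-1)*conj(-1)]
      = (1/8)[(11) + (3) + (2) + (-10) + (2)] = 8/8 = 1
  <chi_rho, chi_3> = (1/8)[1*(11)*conj(1) + 1*(3)*conj(1) + 2*(1)*conj(-1) + 2*(5)*conj(1) + 2*(-1)*conj(-1)]
      = (1/8)[(11) + (3) + (-2) + (10) + (2)] = 24/8 = 3
  <chi_rho, chi_4> = (1/8)[1*(11)*conj(1) + 1*(3)*conj(1) + 2*(1)*conj(-1) + 2*(5)*conj(-1) + 2*(-1)*conj(1)]
      = (1/8)[(11) + (3) + (-2) + (-10) + (-2)] = 0/8 = 0
  <chi_rho, chi_5> = (1/8)[1*(11)*conj(2) + 1*(3)*conj(-2) + 2*(1)*conj(0) + 2*(5)*conj(0) + 2*(-1)*conj(0)]
      = (1/8)[(22) + (-6) + (0) + (0) + (0)] = 16/8 = 2
Dimension check: dim(rho) = sum (mult * dim) = 3*1 + 1*1 + 3*1 + 0*1 + 2*2 = 11 = chi_rho(e) = 11.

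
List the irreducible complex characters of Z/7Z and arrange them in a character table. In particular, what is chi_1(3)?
Character table of Z/7Z (irreps indexed chi_0,...,chi_6 with chi_k(m) = zeta_7^(k*m), zeta_7 = exp(2*pi*i/7)):
  irrep \ class  {0} (size 1)  {1} (size 1)    {2} (size 1)    {3} (size 1)    {4} (size 1)    {5} (size 1)    {6} (size 1)  
  chi_0          1             1               1               1               1               1               1             
  chi_1          1             exp(2*I*pi/7)   exp(4*I*pi/7)   exp(6*I*pi/7)   exp(-6*I*pi/7)  exp(-4*I*pi/7)  exp(-2*I*pi/7)
  chi_2          1             exp(4*I*pi/7)   exp(-6*I*pi/7)  exp(-2*I*pi/7)  exp(2*I*pi/7)   exp(6*I*pi/7)   exp(-4*I*pi/7)
  chi_3          1             exp(6*I*pi/7)   exp(-2*I*pi/7)  exp(4*I*pi/7)   exp(-4*I*pi/7)  exp(2*I*pi/7)   exp(-6*I*pi/7)
  chi_4          1             exp(-6*I*pi/7)  exp(2*I*pi/7)   exp(-4*I*pi/7)  exp(4*I*pi/7)   exp(-2*I*pi/7)  exp(6*I*pi/7) 
  chi_5          1             exp(-4*I*pi/7)  exp(6*I*pi/7)   exp(2*I*pi/7)   exp(-2*I*pi/7)  exp(-6*I*pi/7)  exp(4*I*pi/7) 
  chi_6          1             exp(-2*I*pi/7)  exp(-4*I*pi/7)  exp(-6*I*pi/7)  exp(6*I*pi/7)   exp(4*I*pi/7)   exp(2*I*pi/7) 

Spot check: chi_1(3) = zeta_7^(1*3) = zeta_7^3 = exp(6*I*pi/7).

Proof sketch: Z/7Z is abelian, so all 7 irreducible complex representations are 1-dimensional. They are given by chi_k(m) = zeta_7^(k*m) for k = 0,...,6. Row orthogonality: sum_m chi_k(m) conj(chi_l(m)) = 7 * [k = l].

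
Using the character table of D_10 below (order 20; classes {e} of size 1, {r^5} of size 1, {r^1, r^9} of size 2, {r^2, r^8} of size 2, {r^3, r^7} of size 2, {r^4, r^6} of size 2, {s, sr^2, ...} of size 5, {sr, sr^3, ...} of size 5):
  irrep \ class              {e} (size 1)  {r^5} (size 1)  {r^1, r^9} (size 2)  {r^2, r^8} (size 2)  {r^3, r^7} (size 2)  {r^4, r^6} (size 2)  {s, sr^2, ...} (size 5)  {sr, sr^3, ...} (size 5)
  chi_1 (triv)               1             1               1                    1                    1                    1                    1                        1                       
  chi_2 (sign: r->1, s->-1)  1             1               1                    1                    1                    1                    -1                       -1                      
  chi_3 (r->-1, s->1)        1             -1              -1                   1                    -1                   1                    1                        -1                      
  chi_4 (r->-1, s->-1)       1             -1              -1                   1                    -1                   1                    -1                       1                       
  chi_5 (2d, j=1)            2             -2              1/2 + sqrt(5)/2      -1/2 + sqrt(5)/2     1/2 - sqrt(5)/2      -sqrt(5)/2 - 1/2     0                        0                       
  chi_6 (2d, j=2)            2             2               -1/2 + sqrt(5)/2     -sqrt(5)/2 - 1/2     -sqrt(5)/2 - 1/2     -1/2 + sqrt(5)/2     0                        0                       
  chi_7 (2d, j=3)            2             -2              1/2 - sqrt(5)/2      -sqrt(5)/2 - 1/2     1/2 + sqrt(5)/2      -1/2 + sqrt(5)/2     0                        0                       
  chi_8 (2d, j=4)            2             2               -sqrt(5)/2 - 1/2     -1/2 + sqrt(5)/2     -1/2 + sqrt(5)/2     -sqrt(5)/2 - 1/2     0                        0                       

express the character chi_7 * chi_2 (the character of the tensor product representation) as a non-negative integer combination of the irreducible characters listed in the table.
chi_7 tensor chi_2 = chi_7 (all other irreducibles have multiplicity 0).

Working: The character of a tensor product is the pointwise product (chi_7 * chi_2)(C) = chi_7(C) * chi_2(C):
  {e}: (2)*(1), {r^5}: (-2)*(1), {r^1, r^9}: (1/2 - sqrt(5)/2)*(1), {r^2, r^8}: (-sqrt(5)/2 - 1/2)*(1), {r^3, r^7}: (1/2 + sqrt(5)/2)*(1), {r^4, r^6}: (-1/2 + sqrt(5)/2)*(1), {s, sr^2, ...}: (0)*(-1), {sr, sr^3, ...}: (0)*(-1)
so (chi_7 * chi_2) takes values
  {e} -> 2, {r^5} -> -2, {r^1, r^9} -> 1/2 - sqrt(5)/2, {r^2, r^8} -> -sqrt(5)/2 - 1/2, {r^3, r^7} -> 1/2 + sqrt(5)/2, {r^4, r^6} -> -1/2 + sqrt(5)/2, {s, sr^2, ...} -> 0, {sr, sr^3, ...} -> 0.
Now take the inner product of this character with each irreducible chi from the table, <chi_7*chi_2, chi> = (1/20) sum_C |C| (chi_7*chi_2)(C) conj(chi(C)):
  <chi_7*chi_2, chi_1> = (1/20)[1*(2)*conj(1) + 1*(-2)*conj(1) + 2*(1/2 - sqrt(5)/2)*conj(1) + 2*(-sqrt(5)/2 - 1/2)*conj(1) + 2*(1/2 + sqrt(5)/2)*conj(1) + 2*(-1/2 + sqrt(5)/2)*conj(1) + 5*(0)*conj(1) + 5*(0)*conj(1)]
      = (1/20)[(2) + (-2) + (1 - sqrt(5)) + (-sqrt(5) - 1) + (1 + sqrt(5)) + (-1 + sqrt(5)) + (0) + (0)] = 0/20 = 0
  <chi_7*chi_2, chi_2> = (1/20)[1*(2)*conj(1) + 1*(-2)*conj(1) + 2*(1/2 - sqrt(5)/2)*conj(1) + 2*(-sqrt(5)/2 - 1/2)*conj(1) + 2*(1/2 + sqrt(5)/2)*conj(1) + 2*(-1/2 + sqrt(5)/2)*conj(1) + 5*(0)*conj(-1) + 5*(0)*conj(-1)]
      = (1/20)[(2) + (-2) + (1 - sqrt(5)) + (-sqrt(5) - 1) + (1 + sqrt(5)) + (-1 + sqrt(5)) + (0) + (0)] = 0/20 = 0
  <chi_7*chi_2, chi_3> = (1/20)[1*(2)*conj(1) + 1*(-2)*conj(-1) + 2*(1/2 - sqrt(5)/2)*conj(-1) + 2*(-sqrt(5)/2 - 1/2)*conj(1) + 2*(1/2 + sqrt(5)/2)*conj(-1) + 2*(-1/2 + sqrt(5)/2)*conj(1) + 5*(0)*conj(1) + 5*(0)*conj(-1)]
      = (1/20)[(2) + (2) + (-1 + sqrt(5)) + (-sqrt(5) - 1) + (-sqrt(5) - 1) + (-1 + sqrt(5)) + (0) + (0)] = 0/20 = 0
  <chi_7*chi_2, chi_4> = (1/20)[1*(2)*conj(1) + 1*(-2)*conj(-1) + 2*(1/2 - sqrt(5)/2)*conj(-1) + 2*(-sqrt(5)/2 - 1/2)*conj(1) + 2*(1/2 + sqrt(5)/2)*conj(-1) + 2*(-1/2 + sqrt(5)/2)*conj(1) + 5*(0)*conj(-1) + 5*(0)*conj(1)]
      = (1/20)[(2) + (2) + (-1 + sqrt(5)) + (-sqrt(5) - 1) + (-sqrt(5) - 1) + (-1 + sqrt(5)) + (0) + (0)] = 0/20 = 0
  <chi_7*chi_2, chi_5> = (1/20)[1*(2)*conj(2) + 1*(-2)*conj(-2) + 2*(1/2 - sqrt(5)/2)*conj(1/2 + sqrt(5)/2) + 2*(-sqrt(5)/2 - 1/2)*conj(-1/2 + sqrt(5)/2) + 2*(1/2 + sqrt(5)/2)*conj(1/2 - sqrt(5)/2) + 2*(-1/2 + sqrt(5)/2)*conj(-sqrt(5)/2 - 1/2) + 5*(0)*conj(0) + 5*(0)*conj(0)]
      = (1/20)[(4) + (4) + (-2) + (-2) + (-2) + (-2) + (0) + (0)] = 0/20 = 0
  <chi_7*chi_2, chi_6> = (1/20)[1*(2)*conj(2) + 1*(-2)*conj(2) + 2*(1/2 - sqrt(5)/2)*conj(-1/2 + sqrt(5)/2) + 2*(-sqrt(5)/2 - 1/2)*conj(-sqrt(5)/2 - 1/2) + 2*(1/2 + sqrt(5)/2)*conj(-sqrt(5)/2 - 1/2) + 2*(-1/2 + sqrt(5)/2)*conj(-1/2 + sqrt(5)/2) + 5*(0)*conj(0) + 5*(0)*conj(0)]
      = (1/20)[(4) + (-4) + (-3 + sqrt(5)) + (sqrt(5) + 3) + (-3 - sqrt(5)) + (3 - sqrt(5)) + (0) + (0)] = 0/20 = 0
  <chi_7*chi_2, chi_7> = (1/20)[1*(2)*conj(2) + 1*(-2)*conj(-2) + 2*(1/2 - sqrt(5)/2)*conj(1/2 - sqrt(5)/2) + 2*(-sqrt(5)/2 - 1/2)*conj(-sqrt(5)/2 - 1/2) + 2*(1/2 + sqrt(5)/2)*conj(1/2 + sqrt(5)/2) + 2*(-1/2 + sqrt(5)/2)*conj(-1/2 + sqrt(5)/2) + 5*(0)*conj(0) + 5*(0)*conj(0)]
      = (1/20)[(4) + (4) + (3 - sqrt(5)) + (sqrt(5) + 3) + (sqrt(5) + 3) + (3 - sqrt(5)) + (0) + (0)] = 20/20 = 1
  <chi_7*chi_2, chi_8> = (1/20)[1*(2)*conj(2) + 1*(-2)*conj(2) + 2*(1/2 - sqrt(5)/2)*conj(-sqrt(5)/2 - 1/2) + 2*(-sqrt(5)/2 - 1/2)*conj(-1/2 + sqrt(5)/2) + 2*(1/2 + sqrt(5)/2)*conj(-1/2 + sqrt(5)/2) + 2*(-1/2 + sqrt(5)/2)*conj(-sqrt(5)/2 - 1/2) + 5*(0)*conj(0) + 5*(0)*conj(0)]
      = (1/20)[(4) + (-4) + (2) + (-2) + (2) + (-2) + (0) + (0)] = 0/20 = 0
Hence the multiplicities are chi_7: 1. Dimension check: dim(chi_7)*dim(chi_2) = 2*1 = 2 and sum (mult * dim) = 1*2 = 2.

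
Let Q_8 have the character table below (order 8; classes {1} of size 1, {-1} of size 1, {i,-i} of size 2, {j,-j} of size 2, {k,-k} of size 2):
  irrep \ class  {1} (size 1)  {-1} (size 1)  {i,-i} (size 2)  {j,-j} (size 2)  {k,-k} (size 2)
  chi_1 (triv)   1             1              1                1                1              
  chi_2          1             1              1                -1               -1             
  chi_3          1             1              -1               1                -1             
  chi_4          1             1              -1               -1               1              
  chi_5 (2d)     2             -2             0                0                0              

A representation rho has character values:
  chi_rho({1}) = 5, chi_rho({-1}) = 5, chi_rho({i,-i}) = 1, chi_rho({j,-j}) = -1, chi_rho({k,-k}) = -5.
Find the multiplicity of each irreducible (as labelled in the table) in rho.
Multiplicities: chi_1: 0, chi_2: 3, chi_3: 2, chi_4: 0, chi_5: 0.

Use <chi_rho, chi> = (1/|G|) sum_C |C| * chi_rho(C) * conj(chi(C)) with |G| = 8 for each irreducible chi in the table:
  <chi_rho, chi_1> = (1/8)[1*(5)*conj(1) + 1*(5)*conj(1) + 2*(1)*conj(1) + 2*(-1)*conj(1) + 2*(-5)*conj(1)]
      = (1/8)[(5) + (5) + (2) + (-2) + (-10)] = 0/8 = 0
  <chi_rho, chi_2> = (1/8)[1*(5)*conj(1) + 1*(5)*conj(1) + 2*(1)*conj(1) + 2*(-1)*conj(-1) + 2*(-5)*conj(-1)]
      = (1/8)[(5) + (5) + (2) + (2) + (10)] = 24/8 = 3
  <chi_rho, chi_3> = (1/8)[1*(5)*conj(1) + 1*(5)*conj(1) + 2*(1)*conj(-1) + 2*(-1)*conj(1) + 2*(-5)*conj(-1)]
      = (1/8)[(5) + (5) + (-2) + (-2) + (10)] = 16/8 = 2
  <chi_rho, chi_4> = (1/8)[1*(5)*conj(1) + 1*(5)*conj(1) + 2*(1)*conj(-1) + 2*(-1)*conj(-1) + 2*(-5)*conj(1)]
      = (1/8)[(5) + (5) + (-2) + (2) + (-10)] = 0/8 = 0
  <chi_rho, chi_5> = (1/8)[1*(5)*conj(2) + 1*(5)*conj(-2) + 2*(1)*conj(0) + 2*(-1)*conj(0) + 2*(-5)*conj(0)]
      = (1/8)[(10) + (-10) + (0) + (0) + (0)] = 0/8 = 0
Dimension check: dim(rho) = sum (mult * dim) = 0*1 + 3*1 + 2*1 + 0*1 + 0*2 = 5 = chi_rho(e) = 5.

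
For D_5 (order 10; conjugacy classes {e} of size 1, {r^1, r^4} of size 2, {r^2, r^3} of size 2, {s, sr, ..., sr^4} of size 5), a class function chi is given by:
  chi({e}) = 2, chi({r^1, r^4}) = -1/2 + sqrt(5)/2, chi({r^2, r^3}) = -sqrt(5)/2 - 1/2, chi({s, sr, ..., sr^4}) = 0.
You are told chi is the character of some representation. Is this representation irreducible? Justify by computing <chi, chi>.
Irreducible: <chi, chi> = 1.

Justification: <chi, chi> = (1/|G|) sum_C |C| * |chi(C)|^2 = (1/10)[1*|2|^2 + 2*|-1/2 + sqrt(5)/2|^2 + 2*|-sqrt(5)/2 - 1/2|^2 + 5*|0|^2]
  = (1/10)[(4) + (3 - sqrt(5)) + (sqrt(5) + 3) + (0)] = 10/10 = 1.
A character is irreducible iff <chi, chi> = 1, so this representation is irreducible.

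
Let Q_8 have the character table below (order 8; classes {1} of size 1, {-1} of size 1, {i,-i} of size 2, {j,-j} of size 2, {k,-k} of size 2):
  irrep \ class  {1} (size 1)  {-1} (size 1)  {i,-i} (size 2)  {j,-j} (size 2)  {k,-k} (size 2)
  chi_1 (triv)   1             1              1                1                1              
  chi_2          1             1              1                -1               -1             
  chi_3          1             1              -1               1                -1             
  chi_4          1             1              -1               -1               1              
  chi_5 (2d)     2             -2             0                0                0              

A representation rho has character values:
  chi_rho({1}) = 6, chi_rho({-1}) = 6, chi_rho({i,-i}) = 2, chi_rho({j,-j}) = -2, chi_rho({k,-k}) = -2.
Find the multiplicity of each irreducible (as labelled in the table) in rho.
Multiplicities: chi_1: 1, chi_2: 3, chi_3: 1, chi_4: 1, chi_5: 0.

Justification: Use <chi_rho, chi> = (1/|G|) sum_C |C| * chi_rho(C) * conj(chi(C)) with |G| = 8 for each irreducible chi in the table:
  <chi_rho, chi_1> = (1/8)[1*(6)*conj(1) + 1*(6)*conj(1) + 2*(2)*conj(1) + 2*(-2)*conj(1) + 2*(-2)*conj(1)]
      = (1/8)[(6) + (6) + (4) + (-4) + (-4)] = 8/8 = 1
  <chi_rho, chi_2> = (1/8)[1*(6)*conj(1) + 1*(6)*conj(1) + 2*(2)*conj(1) + 2*(-2)*conj(-1) + 2*(-2)*conj(-1)]
      = (1/8)[(6) + (6) + (4) + (4) + (4)] = 24/8 = 3
  <chi_rho, chi_3> = (1/8)[1*(6)*conj(1) + 1*(6)*conj(1) + 2*(2)*conj(-1) + 2*(-2)*conj(1) + 2*(-2)*conj(-1)]
      = (1/8)[(6) + (6) + (-4) + (-4) + (4)] = 8/8 = 1
  <chi_rho, chi_4> = (1/8)[1*(6)*conj(1) + 1*(6)*conj(1) + 2*(2)*conj(-1) + 2*(-2)*conj(-1) + 2*(-2)*conj(1)]
      = (1/8)[(6) + (6) + (-4) + (4) + (-4)] = 8/8 = 1
  <chi_rho, chi_5> = (1/8)[1*(6)*conj(2) + 1*(6)*conj(-2) + 2*(2)*conj(0) + 2*(-2)*conj(0) + 2*(-2)*conj(0)]
      = (1/8)[(12) + (-12) + (0) + (0) + (0)] = 0/8 = 0
Dimension check: dim(rho) = sum (mult * dim) = 1*1 + 3*1 + 1*1 + 1*1 + 0*2 = 6 = chi_rho(e) = 6.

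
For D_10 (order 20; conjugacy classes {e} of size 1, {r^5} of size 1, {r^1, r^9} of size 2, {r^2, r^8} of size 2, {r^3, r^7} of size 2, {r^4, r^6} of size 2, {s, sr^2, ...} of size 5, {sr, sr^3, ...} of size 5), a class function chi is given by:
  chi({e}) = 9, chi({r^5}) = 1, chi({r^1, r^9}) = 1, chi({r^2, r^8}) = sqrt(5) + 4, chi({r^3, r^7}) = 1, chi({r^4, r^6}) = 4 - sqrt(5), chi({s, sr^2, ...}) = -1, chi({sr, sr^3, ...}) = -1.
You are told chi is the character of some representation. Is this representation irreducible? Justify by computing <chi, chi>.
Not irreducible (reducible): <chi, chi> = 9 > 1.

Details: <chi, chi> = (1/|G|) sum_C |C| * |chi(C)|^2 = (1/20)[1*|9|^2 + 1*|1|^2 + 2*|1|^2 + 2*|sqrt(5) + 4|^2 + 2*|1|^2 + 2*|4 - sqrt(5)|^2 + 5*|-1|^2 + 5*|-1|^2]
  = (1/20)[(81) + (1) + (2) + (16*sqrt(5) + 42) + (2) + (42 - 16*sqrt(5)) + (5) + (5)] = 180/20 = 9.
A character is irreducible iff <chi, chi> = 1, so this representation is reducible.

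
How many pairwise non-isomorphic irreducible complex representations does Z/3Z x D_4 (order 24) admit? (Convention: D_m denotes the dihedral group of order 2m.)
15

Explanation: The number of irreducible complex representations of a finite group equals its number of conjugacy classes. For a direct product, #classes(G x H) = #classes(G) * #classes(H). Z/3Z has 3 classes (abelian), D_4 has 5 classes, so 3 * 5 = 15, so Z/3Z x D_4 (order 24) has exactly 15 irreducible complex representations.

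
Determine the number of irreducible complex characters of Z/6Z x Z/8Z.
48

Details: The number of irreducible complex representations of a finite group equals its number of conjugacy classes. Z/6Z x Z/8Z is abelian of order 48, so every element is its own conjugacy class: 48 classes, so Z/6Z x Z/8Z (order 48) has exactly 48 irreducible complex representations.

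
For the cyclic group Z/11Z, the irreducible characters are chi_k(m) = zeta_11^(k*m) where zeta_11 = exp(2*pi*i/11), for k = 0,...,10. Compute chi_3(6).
chi_3(6) = zeta_11^18 = exp(-8*I*pi/11)

Working: chi_3(6) = zeta_11^(3*6) = zeta_11^18. Since zeta_11^11 = 1, this equals zeta_11^7 = exp(2*pi*i*7/11) = exp(-8*I*pi/11).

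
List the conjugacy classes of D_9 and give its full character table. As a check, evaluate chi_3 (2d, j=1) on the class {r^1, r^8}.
Conjugacy classes: {e} of size 1, {r^1, r^8} of size 2, {r^2, r^7} of size 2, {r^3, r^6} of size 2, {r^4, r^5} of size 2, {s, sr, ..., sr^8} of size 9.
Character table:
  irrep \ class              {e} (size 1)  {r^1, r^8} (size 2)  {r^2, r^7} (size 2)  {r^3, r^6} (size 2)  {r^4, r^5} (size 2)  {s, sr, ..., sr^8} (size 9)
  chi_1 (triv)               1             1                    1                    1                    1                    1                          
  chi_2 (sign: r->1, s->-1)  1             1                    1                    1                    1                    -1                         
  chi_3 (2d, j=1)            2             2*cos(2*pi/9)        2*cos(4*pi/9)        -1                   -2*cos(pi/9)         0                          
  chi_4 (2d, j=2)            2             2*cos(4*pi/9)        -2*cos(pi/9)         -1                   2*cos(2*pi/9)        0                          
  chi_5 (2d, j=3)            2             -1                   -1                   2                    -1                   0                          
  chi_6 (2d, j=4)            2             -2*cos(pi/9)         2*cos(2*pi/9)        -1                   2*cos(4*pi/9)        0                          

Spot check: chi_3 (2d, j=1) on {r^1, r^8} = 2*cos(2*pi/9).

Explanation: D_9 has order 2*9 = 18 with 6 conjugacy classes, hence 6 irreducibles. Sum of squared dims 1 + 1 + 4 + 4 + 4 + 4 = 18 = |G|. Linear characters come from the abelianisation; the 2-dimensional irreps have character r^k -> 2*cos(2*pi*j*k/9), reflections -> 0.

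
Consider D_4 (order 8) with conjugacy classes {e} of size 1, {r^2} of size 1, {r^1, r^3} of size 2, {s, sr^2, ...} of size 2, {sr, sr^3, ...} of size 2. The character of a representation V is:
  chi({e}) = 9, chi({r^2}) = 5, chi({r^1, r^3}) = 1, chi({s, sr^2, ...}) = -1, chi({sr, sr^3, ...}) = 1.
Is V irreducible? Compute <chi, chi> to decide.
Not irreducible (reducible): <chi, chi> = 14 > 1.

Why: <chi, chi> = (1/|G|) sum_C |C| * |chi(C)|^2 = (1/8)[1*|9|^2 + 1*|5|^2 + 2*|1|^2 + 2*|-1|^2 + 2*|1|^2]
  = (1/8)[(81) + (25) + (2) + (2) + (2)] = 112/8 = 14.
A character is irreducible iff <chi, chi> = 1, so this representation is reducible.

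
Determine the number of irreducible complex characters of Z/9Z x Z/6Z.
54

The number of irreducible complex representations of a finite group equals its number of conjugacy classes. Z/9Z x Z/6Z is abelian of order 54, so every element is its own conjugacy class: 54 classes, so Z/9Z x Z/6Z (order 54) has exactly 54 irreducible complex representations.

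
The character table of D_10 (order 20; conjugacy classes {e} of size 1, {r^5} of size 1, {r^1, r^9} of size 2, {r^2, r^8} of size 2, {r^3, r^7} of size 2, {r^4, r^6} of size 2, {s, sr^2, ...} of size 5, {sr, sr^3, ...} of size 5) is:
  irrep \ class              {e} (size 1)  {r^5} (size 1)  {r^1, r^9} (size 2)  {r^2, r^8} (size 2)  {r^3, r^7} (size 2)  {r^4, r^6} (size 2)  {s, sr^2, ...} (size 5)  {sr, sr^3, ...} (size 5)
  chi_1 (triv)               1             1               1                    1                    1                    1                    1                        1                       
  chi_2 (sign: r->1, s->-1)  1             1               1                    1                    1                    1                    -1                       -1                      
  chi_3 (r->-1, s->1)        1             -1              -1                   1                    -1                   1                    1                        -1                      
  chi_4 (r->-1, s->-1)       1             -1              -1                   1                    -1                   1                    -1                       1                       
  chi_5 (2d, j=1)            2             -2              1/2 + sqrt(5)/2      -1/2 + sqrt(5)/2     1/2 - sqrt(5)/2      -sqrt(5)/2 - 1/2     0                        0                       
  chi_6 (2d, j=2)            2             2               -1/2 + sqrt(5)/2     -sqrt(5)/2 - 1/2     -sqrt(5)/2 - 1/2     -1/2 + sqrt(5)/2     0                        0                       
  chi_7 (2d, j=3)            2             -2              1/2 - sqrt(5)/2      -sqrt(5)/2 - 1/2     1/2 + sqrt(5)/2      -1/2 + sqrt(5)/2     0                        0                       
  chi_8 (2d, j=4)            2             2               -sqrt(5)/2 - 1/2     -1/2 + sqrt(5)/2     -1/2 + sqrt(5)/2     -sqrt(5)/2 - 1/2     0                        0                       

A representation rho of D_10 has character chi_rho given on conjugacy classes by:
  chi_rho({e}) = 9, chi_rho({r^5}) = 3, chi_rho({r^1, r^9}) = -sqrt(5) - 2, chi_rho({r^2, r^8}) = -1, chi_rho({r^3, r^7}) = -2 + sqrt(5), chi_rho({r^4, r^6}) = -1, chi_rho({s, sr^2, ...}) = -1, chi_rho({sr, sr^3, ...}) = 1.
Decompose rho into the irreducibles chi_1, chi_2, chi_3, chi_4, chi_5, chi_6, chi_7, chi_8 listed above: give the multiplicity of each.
Multiplicities: chi_1: 0, chi_2: 0, chi_3: 0, chi_4: 1, chi_5: 0, chi_6: 1, chi_7: 1, chi_8: 2.

Solution. Use <chi_rho, chi> = (1/|G|) sum_C |C| * chi_rho(C) * conj(chi(C)) with |G| = 20 for each irreducible chi in the table:
  <chi_rho, chi_1> = (1/20)[1*(9)*conj(1) + 1*(3)*conj(1) + 2*(-sqrt(5) - 2)*conj(1) + 2*(-1)*conj(1) + 2*(-2 + sqrt(5))*conj(1) + 2*(-1)*conj(1) + 5*(-1)*conj(1) + 5*(1)*conj(1)]
      = (1/20)[(9) + (3) + (-2*sqrt(5) - 4) + (-2) + (-4 + 2*sqrt(5)) + (-2) + (-5) + (5)] = 0/20 = 0
  <chi_rho, chi_2> = (1/20)[1*(9)*conj(1) + 1*(3)*conj(1) + 2*(-sqrt(5) - 2)*conj(1) + 2*(-1)*conj(1) + 2*(-2 + sqrt(5))*conj(1) + 2*(-1)*conj(1) + 5*(-1)*conj(-1) + 5*(1)*conj(-1)]
      = (1/20)[(9) + (3) + (-2*sqrt(5) - 4) + (-2) + (-4 + 2*sqrt(5)) + (-2) + (5) + (-5)] = 0/20 = 0
  <chi_rho, chi_3> = (1/20)[1*(9)*conj(1) + 1*(3)*conj(-1) + 2*(-sqrt(5) - 2)*conj(-1) + 2*(-1)*conj(1) + 2*(-2 + sqrt(5))*conj(-1) + 2*(-1)*conj(1) + 5*(-1)*conj(1) + 5*(1)*conj(-1)]
      = (1/20)[(9) + (-3) + (4 + 2*sqrt(5)) + (-2) + (4 - 2*sqrt(5)) + (-2) + (-5) + (-5)] = 0/20 = 0
  <chi_rho, chi_4> = (1/20)[1*(9)*conj(1) + 1*(3)*conj(-1) + 2*(-sqrt(5) - 2)*conj(-1) + 2*(-1)*conj(1) + 2*(-2 + sqrt(5))*conj(-1) + 2*(-1)*conj(1) + 5*(-1)*conj(-1) + 5*(1)*conj(1)]
      = (1/20)[(9) + (-3) + (4 + 2*sqrt(5)) + (-2) + (4 - 2*sqrt(5)) + (-2) + (5) + (5)] = 20/20 = 1
  <chi_rho, chi_5> = (1/20)[1*(9)*conj(2) + 1*(3)*conj(-2) + 2*(-sqrt(5) - 2)*conj(1/2 + sqrt(5)/2) + 2*(-1)*conj(-1/2 + sqrt(5)/2) + 2*(-2 + sqrt(5))*conj(1/2 - sqrt(5)/2) + 2*(-1)*conj(-sqrt(5)/2 - 1/2) + 5*(-1)*conj(0) + 5*(1)*conj(0)]
      = (1/20)[(18) + (-6) + (-7 - 3*sqrt(5)) + (1 - sqrt(5)) + (-7 + 3*sqrt(5)) + (1 + sqrt(5)) + (0) + (0)] = 0/20 = 0
  <chi_rho, chi_6> = (1/20)[1*(9)*conj(2) + 1*(3)*conj(2) + 2*(-sqrt(5) - 2)*conj(-1/2 + sqrt(5)/2) + 2*(-1)*conj(-sqrt(5)/2 - 1/2) + 2*(-2 + sqrt(5))*conj(-sqrt(5)/2 - 1/2) + 2*(-1)*conj(-1/2 + sqrt(5)/2) + 5*(-1)*conj(0) + 5*(1)*conj(0)]
      = (1/20)[(18) + (6) + (-3 - sqrt(5)) + (1 + sqrt(5)) + (-3 + sqrt(5)) + (1 - sqrt(5)) + (0) + (0)] = 20/20 = 1
  <chi_rho, chi_7> = (1/20)[1*(9)*conj(2) + 1*(3)*conj(-2) + 2*(-sqrt(5) - 2)*conj(1/2 - sqrt(5)/2) + 2*(-1)*conj(-sqrt(5)/2 - 1/2) + 2*(-2 + sqrt(5))*conj(1/2 + sqrt(5)/2) + 2*(-1)*conj(-1/2 + sqrt(5)/2) + 5*(-1)*conj(0) + 5*(1)*conj(0)]
      = (1/20)[(18) + (-6) + (sqrt(5) + 3) + (1 + sqrt(5)) + (3 - sqrt(5)) + (1 - sqrt(5)) + (0) + (0)] = 20/20 = 1
  <chi_rho, chi_8> = (1/20)[1*(9)*conj(2) + 1*(3)*conj(2) + 2*(-sqrt(5) - 2)*conj(-sqrt(5)/2 - 1/2) + 2*(-1)*conj(-1/2 + sqrt(5)/2) + 2*(-2 + sqrt(5))*conj(-1/2 + sqrt(5)/2) + 2*(-1)*conj(-sqrt(5)/2 - 1/2) + 5*(-1)*conj(0) + 5*(1)*conj(0)]
      = (1/20)[(18) + (6) + (3*sqrt(5) + 7) + (1 - sqrt(5)) + (7 - 3*sqrt(5)) + (1 + sqrt(5)) + (0) + (0)] = 40/20 = 2
Dimension check: dim(rho) = sum (mult * dim) = 0*1 + 0*1 + 0*1 + 1*1 + 0*2 + 1*2 + 1*2 + 2*2 = 9 = chi_rho(e) = 9.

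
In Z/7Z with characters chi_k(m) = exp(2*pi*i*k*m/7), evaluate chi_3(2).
chi_3(2) = zeta_7^6 = exp(-2*I*pi/7)

chi_3(2) = zeta_7^(3*2) = zeta_7^6. Since zeta_7^7 = 1, this equals zeta_7^6 = exp(2*pi*i*6/7) = exp(-2*I*pi/7).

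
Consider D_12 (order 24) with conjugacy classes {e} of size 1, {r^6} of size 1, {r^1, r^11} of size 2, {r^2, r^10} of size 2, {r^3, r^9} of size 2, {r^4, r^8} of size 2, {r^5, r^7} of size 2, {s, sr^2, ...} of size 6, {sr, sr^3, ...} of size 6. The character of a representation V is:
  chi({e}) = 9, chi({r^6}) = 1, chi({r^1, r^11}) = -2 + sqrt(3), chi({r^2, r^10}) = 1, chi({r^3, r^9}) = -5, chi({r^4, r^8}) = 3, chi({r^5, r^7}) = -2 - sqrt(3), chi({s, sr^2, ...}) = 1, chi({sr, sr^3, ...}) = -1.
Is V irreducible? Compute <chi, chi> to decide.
Not irreducible (reducible): <chi, chi> = 8 > 1.

Solution. <chi, chi> = (1/|G|) sum_C |C| * |chi(C)|^2 = (1/24)[1*|9|^2 + 1*|1|^2 + 2*|-2 + sqrt(3)|^2 + 2*|1|^2 + 2*|-5|^2 + 2*|3|^2 + 2*|-2 - sqrt(3)|^2 + 6*|1|^2 + 6*|-1|^2]
  = (1/24)[(81) + (1) + (14 - 8*sqrt(3)) + (2) + (50) + (18) + (8*sqrt(3) + 14) + (6) + (6)] = 192/24 = 8.
A character is irreducible iff <chi, chi> = 1, so this representation is reducible.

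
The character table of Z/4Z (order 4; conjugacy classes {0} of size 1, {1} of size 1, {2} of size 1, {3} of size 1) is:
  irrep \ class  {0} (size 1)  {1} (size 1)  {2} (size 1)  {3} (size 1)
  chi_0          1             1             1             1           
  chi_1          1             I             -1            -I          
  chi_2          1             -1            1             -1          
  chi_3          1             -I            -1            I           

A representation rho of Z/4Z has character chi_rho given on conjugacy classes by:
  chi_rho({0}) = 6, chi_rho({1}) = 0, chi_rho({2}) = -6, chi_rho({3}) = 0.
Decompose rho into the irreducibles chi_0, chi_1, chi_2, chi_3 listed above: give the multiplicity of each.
Multiplicities: chi_0: 0, chi_1: 3, chi_2: 0, chi_3: 3.

Proof sketch: Use <chi_rho, chi> = (1/|G|) sum_C |C| * chi_rho(C) * conj(chi(C)) with |G| = 4 for each irreducible chi in the table:
  <chi_rho, chi_0> = (1/4)[1*(6)*conj(1) + 1*(0)*conj(1) + 1*(-6)*conj(1) + 1*(0)*conj(1)]
      = (1/4)[(6) + (0) + (-6) + (0)] = 0/4 = 0
  <chi_rho, chi_1> = (1/4)[1*(6)*conj(1) + 1*(0)*conj(I) + 1*(-6)*conj(-1) + 1*(0)*conj(-I)]
      = (1/4)[(6) + (0) + (6) + (0)] = 12/4 = 3
  <chi_rho, chi_2> = (1/4)[1*(6)*conj(1) + 1*(0)*conj(-1) + 1*(-6)*conj(1) + 1*(0)*conj(-1)]
      = (1/4)[(6) + (0) + (-6) + (0)] = 0/4 = 0
  <chi_rho, chi_3> = (1/4)[1*(6)*conj(1) + 1*(0)*conj(-I) + 1*(-6)*conj(-1) + 1*(0)*conj(I)]
      = (1/4)[(6) + (0) + (6) + (0)] = 12/4 = 3
(Exp terms are combined using exp(i*s)*conj(exp(i*t)) = exp(i*(s-t)), and sums of them are collapsed using the identity that for every m > 1 the m distinct m-th roots of unity sum to 0, e.g. 1 + exp(2*I*pi/3) + exp(-2*I*pi/3) = 0.)
Dimension check: dim(rho) = sum (mult * dim) = 0*1 + 3*1 + 0*1 + 3*1 = 6 = chi_rho(e) = 6.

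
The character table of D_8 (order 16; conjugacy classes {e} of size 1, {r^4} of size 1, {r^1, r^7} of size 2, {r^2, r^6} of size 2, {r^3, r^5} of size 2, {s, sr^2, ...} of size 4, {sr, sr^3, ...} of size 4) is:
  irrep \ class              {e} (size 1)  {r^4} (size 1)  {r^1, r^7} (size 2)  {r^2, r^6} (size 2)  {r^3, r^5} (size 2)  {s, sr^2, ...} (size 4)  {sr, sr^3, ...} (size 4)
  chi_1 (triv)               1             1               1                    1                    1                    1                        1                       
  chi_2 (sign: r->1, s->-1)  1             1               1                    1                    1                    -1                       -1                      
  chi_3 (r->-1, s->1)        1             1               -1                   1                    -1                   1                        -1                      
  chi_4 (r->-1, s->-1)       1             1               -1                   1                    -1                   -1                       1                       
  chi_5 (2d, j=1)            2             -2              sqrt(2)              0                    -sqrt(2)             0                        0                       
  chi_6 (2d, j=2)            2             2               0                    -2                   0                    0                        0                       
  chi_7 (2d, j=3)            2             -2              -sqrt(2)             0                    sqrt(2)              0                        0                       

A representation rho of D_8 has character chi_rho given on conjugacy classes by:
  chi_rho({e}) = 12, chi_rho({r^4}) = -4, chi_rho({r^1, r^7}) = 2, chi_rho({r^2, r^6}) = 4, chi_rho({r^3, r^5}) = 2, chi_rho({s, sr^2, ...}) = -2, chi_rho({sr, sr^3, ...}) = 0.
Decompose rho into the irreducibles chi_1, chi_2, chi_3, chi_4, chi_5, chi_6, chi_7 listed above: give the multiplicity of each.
Multiplicities: chi_1: 1, chi_2: 2, chi_3: 0, chi_4: 1, chi_5: 2, chi_6: 0, chi_7: 2.

Derivation: Use <chi_rho, chi> = (1/|G|) sum_C |C| * chi_rho(C) * conj(chi(C)) with |G| = 16 for each irreducible chi in the table:
  <chi_rho, chi_1> = (1/16)[1*(12)*conj(1) + 1*(-4)*conj(1) + 2*(2)*conj(1) + 2*(4)*conj(1) + 2*(2)*conj(1) + 4*(-2)*conj(1) + 4*(0)*conj(1)]
      = (1/16)[(12) + (-4) + (4) + (8) + (4) + (-8) + (0)] = 16/16 = 1
  <chi_rho, chi_2> = (1/16)[1*(12)*conj(1) + 1*(-4)*conj(1) + 2*(2)*conj(1) + 2*(4)*conj(1) + 2*(2)*conj(1) + 4*(-2)*conj(-1) + 4*(0)*conj(-1)]
      = (1/16)[(12) + (-4) + (4) + (8) + (4) + (8) + (0)] = 32/16 = 2
  <chi_rho, chi_3> = (1/16)[1*(12)*conj(1) + 1*(-4)*conj(1) + 2*(2)*conj(-1) + 2*(4)*conj(1) + 2*(2)*conj(-1) + 4*(-2)*conj(1) + 4*(0)*conj(-1)]
      = (1/16)[(12) + (-4) + (-4) + (8) + (-4) + (-8) + (0)] = 0/16 = 0
  <chi_rho, chi_4> = (1/16)[1*(12)*conj(1) + 1*(-4)*conj(1) + 2*(2)*conj(-1) + 2*(4)*conj(1) + 2*(2)*conj(-1) + 4*(-2)*conj(-1) + 4*(0)*conj(1)]
      = (1/16)[(12) + (-4) + (-4) + (8) + (-4) + (8) + (0)] = 16/16 = 1
  <chi_rho, chi_5> = (1/16)[1*(12)*conj(2) + 1*(-4)*conj(-2) + 2*(2)*conj(sqrt(2)) + 2*(4)*conj(0) + 2*(2)*conj(-sqrt(2)) + 4*(-2)*conj(0) + 4*(0)*conj(0)]
      = (1/16)[(24) + (8) + (4*sqrt(2)) + (0) + (-4*sqrt(2)) + (0) + (0)] = 32/16 = 2
  <chi_rho, chi_6> = (1/16)[1*(12)*conj(2) + 1*(-4)*conj(2) + 2*(2)*conj(0) + 2*(4)*conj(-2) + 2*(2)*conj(0) + 4*(-2)*conj(0) + 4*(0)*conj(0)]
      = (1/16)[(24) + (-8) + (0) + (-16) + (0) + (0) + (0)] = 0/16 = 0
  <chi_rho, chi_7> = (1/16)[1*(12)*conj(2) + 1*(-4)*conj(-2) + 2*(2)*conj(-sqrt(2)) + 2*(4)*conj(0) + 2*(2)*conj(sqrt(2)) + 4*(-2)*conj(0) + 4*(0)*conj(0)]
      = (1/16)[(24) + (8) + (-4*sqrt(2)) + (0) + (4*sqrt(2)) + (0) + (0)] = 32/16 = 2
Dimension check: dim(rho) = sum (mult * dim) = 1*1 + 2*1 + 0*1 + 1*1 + 2*2 + 0*2 + 2*2 = 12 = chi_rho(e) = 12.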